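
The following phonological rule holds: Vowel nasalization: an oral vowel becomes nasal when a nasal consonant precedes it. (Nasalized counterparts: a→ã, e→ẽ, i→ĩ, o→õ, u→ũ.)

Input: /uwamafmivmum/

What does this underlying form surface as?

/a/ after nasal /m/ → [ã]
/i/ after nasal /m/ → [ĩ]
/u/ after nasal /m/ → [ũ]

[uwamãfmĩvmũm]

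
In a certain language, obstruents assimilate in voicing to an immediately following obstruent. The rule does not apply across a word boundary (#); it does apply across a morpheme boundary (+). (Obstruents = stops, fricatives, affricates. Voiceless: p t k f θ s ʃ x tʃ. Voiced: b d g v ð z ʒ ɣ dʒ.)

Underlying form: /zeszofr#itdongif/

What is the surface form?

[zezzofr#iddongif]

/s/ before /z/ (voiced) → [z]
/t/ before /d/ (voiced) → [d]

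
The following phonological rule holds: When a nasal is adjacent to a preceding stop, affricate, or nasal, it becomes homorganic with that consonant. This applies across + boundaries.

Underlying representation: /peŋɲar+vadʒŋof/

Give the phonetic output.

[peŋŋar+vadʒɲof]

/ɲ/ after /ŋ/ (velar) → [ŋ]
/ŋ/ after /dʒ/ (palatal) → [ɲ]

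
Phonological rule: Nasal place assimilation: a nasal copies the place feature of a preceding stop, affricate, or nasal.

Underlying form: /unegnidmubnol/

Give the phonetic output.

[unegŋidnubmol]

/n/ after /g/ (velar) → [ŋ]
/m/ after /d/ (alveolar) → [n]
/n/ after /b/ (labial) → [m]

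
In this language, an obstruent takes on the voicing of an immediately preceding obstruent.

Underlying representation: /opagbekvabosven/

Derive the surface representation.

[opagbekfabosfen]

/v/ after /k/ (voiceless) → [f]
/v/ after /s/ (voiceless) → [f]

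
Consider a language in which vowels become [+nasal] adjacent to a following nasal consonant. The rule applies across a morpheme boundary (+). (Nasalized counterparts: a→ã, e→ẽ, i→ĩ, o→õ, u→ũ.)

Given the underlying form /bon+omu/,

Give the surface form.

/o/ before nasal /n/ → [õ]
/o/ before nasal /m/ → [õ]

[bõn+õmu]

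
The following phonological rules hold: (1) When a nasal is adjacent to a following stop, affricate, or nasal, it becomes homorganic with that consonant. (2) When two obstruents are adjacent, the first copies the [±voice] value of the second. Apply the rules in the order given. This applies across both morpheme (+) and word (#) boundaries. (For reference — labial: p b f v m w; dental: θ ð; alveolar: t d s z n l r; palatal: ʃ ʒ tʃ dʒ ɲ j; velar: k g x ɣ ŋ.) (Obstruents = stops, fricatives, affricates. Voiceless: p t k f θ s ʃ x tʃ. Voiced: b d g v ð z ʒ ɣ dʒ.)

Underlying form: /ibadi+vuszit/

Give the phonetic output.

[ibadi+vuzzit]

Rule 1: no segment meets the rule's conditions; no change.
After rule 1: ibadi+vuszit
Rule 2: /s/ before /z/ (voiced) → [z]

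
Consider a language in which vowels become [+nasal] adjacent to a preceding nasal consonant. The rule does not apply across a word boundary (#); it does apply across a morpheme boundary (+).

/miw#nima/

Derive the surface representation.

/i/ after nasal /m/ → [ĩ]
/i/ after nasal /n/ → [ĩ]
/a/ after nasal /m/ → [ã]

[mĩw#nĩmã]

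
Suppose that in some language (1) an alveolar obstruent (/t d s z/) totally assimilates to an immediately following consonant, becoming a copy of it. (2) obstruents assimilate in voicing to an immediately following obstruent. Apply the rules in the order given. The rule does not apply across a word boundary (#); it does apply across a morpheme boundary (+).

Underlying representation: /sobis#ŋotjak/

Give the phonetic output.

Rule 1: /t/ before /j/ → [j] (total assimilation)
After rule 1: sobis#ŋojjak
Rule 2: no segment meets the rule's conditions; no change.

[sobis#ŋojjak]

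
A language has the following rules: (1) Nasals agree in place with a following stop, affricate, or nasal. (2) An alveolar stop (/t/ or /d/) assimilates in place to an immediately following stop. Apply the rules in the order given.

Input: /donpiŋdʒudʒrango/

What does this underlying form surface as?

Rule 1: /n/ before /p/ (labial) → [m]
Rule 1: /ŋ/ before /dʒ/ (palatal) → [ɲ]
Rule 1: /n/ before /g/ (velar) → [ŋ]
After rule 1: dompiɲdʒudʒraŋgo
Rule 2: no segment meets the rule's conditions; no change.

[dompiɲdʒudʒraŋgo]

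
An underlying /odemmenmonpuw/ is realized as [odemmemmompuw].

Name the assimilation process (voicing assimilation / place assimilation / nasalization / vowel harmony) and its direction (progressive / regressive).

place assimilation, regressive

/n/→[m] /n/→[m].
Each target copies a feature from the following segment, so the direction is regressive.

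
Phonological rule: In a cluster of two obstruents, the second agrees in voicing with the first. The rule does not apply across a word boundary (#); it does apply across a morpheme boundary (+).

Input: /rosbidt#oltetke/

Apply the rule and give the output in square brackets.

[rospidd#oltetke]

/b/ after /s/ (voiceless) → [p]
/t/ after /d/ (voiced) → [d]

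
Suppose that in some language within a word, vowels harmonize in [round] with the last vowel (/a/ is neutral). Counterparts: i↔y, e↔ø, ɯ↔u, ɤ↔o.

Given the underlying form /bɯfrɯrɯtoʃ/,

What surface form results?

/ɯ/ harmonizes with /o/ ([+round]) → [u]
/ɯ/ harmonizes with /o/ ([+round]) → [u]
/ɯ/ harmonizes with /o/ ([+round]) → [u]

[bufrurutoʃ]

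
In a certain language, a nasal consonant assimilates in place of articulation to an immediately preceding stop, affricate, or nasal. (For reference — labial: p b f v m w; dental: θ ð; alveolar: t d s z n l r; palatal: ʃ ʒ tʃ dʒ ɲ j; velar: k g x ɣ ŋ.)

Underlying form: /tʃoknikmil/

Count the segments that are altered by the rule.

/n/ after /k/ (velar) → [ŋ]
/m/ after /k/ (velar) → [ŋ]
2 segments change.

2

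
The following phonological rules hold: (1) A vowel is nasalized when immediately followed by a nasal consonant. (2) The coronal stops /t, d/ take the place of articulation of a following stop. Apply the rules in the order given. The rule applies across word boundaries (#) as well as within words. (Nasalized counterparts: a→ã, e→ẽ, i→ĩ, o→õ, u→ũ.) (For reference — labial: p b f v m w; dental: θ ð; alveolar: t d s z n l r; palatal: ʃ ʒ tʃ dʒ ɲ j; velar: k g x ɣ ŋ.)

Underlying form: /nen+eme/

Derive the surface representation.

Rule 1: /e/ before nasal /n/ → [ẽ]
Rule 1: /e/ before nasal /m/ → [ẽ]
After rule 1: nẽn+ẽme
Rule 2: no segment meets the rule's conditions; no change.

[nẽn+ẽme]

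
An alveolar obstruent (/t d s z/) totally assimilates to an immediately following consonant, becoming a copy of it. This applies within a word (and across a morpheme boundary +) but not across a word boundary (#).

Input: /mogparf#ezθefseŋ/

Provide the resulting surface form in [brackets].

/z/ before /θ/ → [θ] (total assimilation)

[mogparf#eθθefseŋ]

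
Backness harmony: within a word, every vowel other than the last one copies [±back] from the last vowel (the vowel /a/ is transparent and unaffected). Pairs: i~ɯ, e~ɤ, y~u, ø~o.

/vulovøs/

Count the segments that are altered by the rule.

/u/ harmonizes with /ø/ ([-back]) → [y]
/o/ harmonizes with /ø/ ([-back]) → [ø]
2 segments change.

2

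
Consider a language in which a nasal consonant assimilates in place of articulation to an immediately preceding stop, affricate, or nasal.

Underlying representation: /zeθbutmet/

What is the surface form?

[zeθbutnet]

/m/ after /t/ (alveolar) → [n]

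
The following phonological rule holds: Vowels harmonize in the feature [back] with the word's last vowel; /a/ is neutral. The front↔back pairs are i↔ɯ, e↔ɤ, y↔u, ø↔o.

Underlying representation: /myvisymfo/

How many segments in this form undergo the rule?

/y/ harmonizes with /o/ ([+back]) → [u]
/i/ harmonizes with /o/ ([+back]) → [ɯ]
/y/ harmonizes with /o/ ([+back]) → [u]
3 segments change.

3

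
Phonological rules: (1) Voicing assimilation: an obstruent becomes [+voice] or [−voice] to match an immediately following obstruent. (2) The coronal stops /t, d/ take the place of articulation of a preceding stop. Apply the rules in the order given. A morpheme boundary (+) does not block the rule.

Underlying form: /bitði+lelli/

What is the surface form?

Rule 1: /t/ before /ð/ (voiced) → [d]
After rule 1: bidði+lelli
Rule 2: no segment meets the rule's conditions; no change.

[bidði+lelli]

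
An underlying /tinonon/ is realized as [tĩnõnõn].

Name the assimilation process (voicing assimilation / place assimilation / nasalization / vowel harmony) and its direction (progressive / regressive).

/i/→[ĩ] /o/→[õ] /o/→[õ].
Each target copies a feature from the following segment, so the direction is regressive.

nasalization, regressive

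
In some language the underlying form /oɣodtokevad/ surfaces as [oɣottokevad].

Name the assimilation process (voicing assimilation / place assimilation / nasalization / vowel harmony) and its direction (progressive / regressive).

/d/→[t].
Each target copies a feature from the following segment, so the direction is regressive.

voicing assimilation, regressive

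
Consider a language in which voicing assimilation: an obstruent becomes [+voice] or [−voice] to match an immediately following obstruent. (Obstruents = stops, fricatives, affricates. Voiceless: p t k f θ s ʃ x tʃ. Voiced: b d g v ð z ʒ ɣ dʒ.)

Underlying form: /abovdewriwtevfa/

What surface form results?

[abovdewriwteffa]

/v/ before /f/ (voiceless) → [f]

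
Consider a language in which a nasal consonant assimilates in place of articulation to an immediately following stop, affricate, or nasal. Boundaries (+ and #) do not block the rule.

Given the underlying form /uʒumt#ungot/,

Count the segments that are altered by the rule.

/m/ before /t/ (alveolar) → [n]
/n/ before /g/ (velar) → [ŋ]
2 segments change.

2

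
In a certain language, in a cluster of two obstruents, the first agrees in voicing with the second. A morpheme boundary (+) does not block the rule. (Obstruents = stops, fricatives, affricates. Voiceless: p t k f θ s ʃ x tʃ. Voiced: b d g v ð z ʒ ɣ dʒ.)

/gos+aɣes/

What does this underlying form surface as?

[gos+aɣes]

no segment meets the rule's conditions; no change.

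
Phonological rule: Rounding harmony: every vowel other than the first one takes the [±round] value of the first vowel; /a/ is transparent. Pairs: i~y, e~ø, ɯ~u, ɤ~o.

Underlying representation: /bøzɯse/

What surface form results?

[bøzusø]

/ɯ/ harmonizes with /ø/ ([+round]) → [u]
/e/ harmonizes with /ø/ ([+round]) → [ø]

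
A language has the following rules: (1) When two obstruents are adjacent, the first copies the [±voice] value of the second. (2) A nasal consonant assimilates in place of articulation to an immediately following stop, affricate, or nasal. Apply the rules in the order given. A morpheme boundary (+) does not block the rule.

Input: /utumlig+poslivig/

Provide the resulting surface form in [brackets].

[utumlik+poslivig]

Rule 1: /g/ before /p/ (voiceless) → [k]
After rule 1: utumlik+poslivig
Rule 2: no segment meets the rule's conditions; no change.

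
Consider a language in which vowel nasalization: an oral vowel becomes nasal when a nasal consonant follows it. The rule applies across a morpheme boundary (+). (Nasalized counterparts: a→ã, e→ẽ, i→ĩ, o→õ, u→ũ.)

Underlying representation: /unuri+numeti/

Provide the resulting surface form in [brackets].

[ũnurĩ+nũmeti]

/u/ before nasal /n/ → [ũ]
/i/ before nasal /n/ → [ĩ]
/u/ before nasal /m/ → [ũ]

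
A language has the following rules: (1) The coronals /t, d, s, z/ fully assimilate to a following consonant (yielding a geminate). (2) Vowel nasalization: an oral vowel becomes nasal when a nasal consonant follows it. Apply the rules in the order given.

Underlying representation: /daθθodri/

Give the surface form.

[daθθorri]

Rule 1: /d/ before /r/ → [r] (total assimilation)
After rule 1: daθθorri
Rule 2: no segment meets the rule's conditions; no change.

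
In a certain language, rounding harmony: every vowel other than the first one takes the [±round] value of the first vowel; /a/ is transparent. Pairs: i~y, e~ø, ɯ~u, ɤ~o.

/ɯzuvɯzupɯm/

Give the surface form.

[ɯzɯvɯzɯpɯm]

/u/ harmonizes with /ɯ/ ([-round]) → [ɯ]
/u/ harmonizes with /ɯ/ ([-round]) → [ɯ]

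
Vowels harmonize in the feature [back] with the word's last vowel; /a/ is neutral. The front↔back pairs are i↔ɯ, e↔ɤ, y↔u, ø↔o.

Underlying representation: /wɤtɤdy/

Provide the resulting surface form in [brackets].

[wetedy]

/ɤ/ harmonizes with /y/ ([-back]) → [e]
/ɤ/ harmonizes with /y/ ([-back]) → [e]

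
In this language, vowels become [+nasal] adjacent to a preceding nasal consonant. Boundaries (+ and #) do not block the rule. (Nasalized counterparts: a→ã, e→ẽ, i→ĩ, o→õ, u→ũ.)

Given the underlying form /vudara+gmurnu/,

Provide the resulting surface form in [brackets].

[vudara+gmũrnũ]

/u/ after nasal /m/ → [ũ]
/u/ after nasal /n/ → [ũ]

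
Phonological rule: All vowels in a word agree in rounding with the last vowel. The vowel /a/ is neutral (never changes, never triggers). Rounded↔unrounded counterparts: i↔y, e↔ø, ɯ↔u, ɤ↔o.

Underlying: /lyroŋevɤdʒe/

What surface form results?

/y/ harmonizes with /e/ ([-round]) → [i]
/o/ harmonizes with /e/ ([-round]) → [ɤ]

[lirɤŋevɤdʒe]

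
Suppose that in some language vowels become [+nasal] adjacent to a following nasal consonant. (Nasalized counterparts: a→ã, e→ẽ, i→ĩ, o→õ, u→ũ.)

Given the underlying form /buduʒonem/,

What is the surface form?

[buduʒõnẽm]

/o/ before nasal /n/ → [õ]
/e/ before nasal /m/ → [ẽ]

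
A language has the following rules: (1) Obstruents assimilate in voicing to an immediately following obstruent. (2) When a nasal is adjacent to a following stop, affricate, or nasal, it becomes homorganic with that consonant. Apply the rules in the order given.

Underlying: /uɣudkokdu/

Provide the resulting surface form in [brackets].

[uɣutkogdu]

Rule 1: /d/ before /k/ (voiceless) → [t]
Rule 1: /k/ before /d/ (voiced) → [g]
After rule 1: uɣutkogdu
Rule 2: no segment meets the rule's conditions; no change.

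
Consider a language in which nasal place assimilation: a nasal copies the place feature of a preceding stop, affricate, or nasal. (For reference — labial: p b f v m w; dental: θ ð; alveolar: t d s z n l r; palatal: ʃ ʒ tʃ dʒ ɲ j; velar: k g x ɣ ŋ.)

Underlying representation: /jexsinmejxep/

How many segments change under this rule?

1

/m/ after /n/ (alveolar) → [n]
1 segment changes.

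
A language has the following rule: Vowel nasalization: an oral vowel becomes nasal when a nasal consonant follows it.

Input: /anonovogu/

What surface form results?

/a/ before nasal /n/ → [ã]
/o/ before nasal /n/ → [õ]

[ãnõnovogu]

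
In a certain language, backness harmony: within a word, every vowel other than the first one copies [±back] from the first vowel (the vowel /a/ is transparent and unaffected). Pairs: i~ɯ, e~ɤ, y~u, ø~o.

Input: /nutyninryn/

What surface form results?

[nutunɯnrun]

/y/ harmonizes with /u/ ([+back]) → [u]
/i/ harmonizes with /u/ ([+back]) → [ɯ]
/y/ harmonizes with /u/ ([+back]) → [u]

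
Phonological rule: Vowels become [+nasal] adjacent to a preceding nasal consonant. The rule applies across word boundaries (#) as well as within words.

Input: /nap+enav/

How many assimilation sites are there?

/a/ after nasal /n/ → [ã]
/a/ after nasal /n/ → [ã]
2 segments change.

2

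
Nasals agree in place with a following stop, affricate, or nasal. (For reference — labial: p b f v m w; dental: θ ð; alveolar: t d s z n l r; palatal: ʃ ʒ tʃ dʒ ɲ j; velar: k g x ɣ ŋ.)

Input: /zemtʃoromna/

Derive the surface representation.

/m/ before /tʃ/ (palatal) → [ɲ]
/m/ before /n/ (alveolar) → [n]

[zeɲtʃoronna]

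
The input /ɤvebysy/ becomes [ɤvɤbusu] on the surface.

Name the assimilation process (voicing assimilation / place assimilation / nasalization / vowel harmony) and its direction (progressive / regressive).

vowel harmony, progressive

/e/→[ɤ] /y/→[u] /y/→[u].
Vowels agree with the first vowel, so the harmony is progressive.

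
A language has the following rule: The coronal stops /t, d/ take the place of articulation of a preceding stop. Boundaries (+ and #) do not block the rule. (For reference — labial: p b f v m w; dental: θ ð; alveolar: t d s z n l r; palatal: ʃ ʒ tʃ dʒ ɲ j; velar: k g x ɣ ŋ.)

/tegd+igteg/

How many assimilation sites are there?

2

/d/ after /g/ (velar) → [g]
/t/ after /g/ (velar) → [k]
2 segments change.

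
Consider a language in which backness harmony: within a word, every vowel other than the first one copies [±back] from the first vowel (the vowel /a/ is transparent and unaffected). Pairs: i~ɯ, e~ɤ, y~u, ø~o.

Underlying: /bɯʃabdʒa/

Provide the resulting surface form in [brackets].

no segment meets the rule's conditions; no change.

[bɯʃabdʒa]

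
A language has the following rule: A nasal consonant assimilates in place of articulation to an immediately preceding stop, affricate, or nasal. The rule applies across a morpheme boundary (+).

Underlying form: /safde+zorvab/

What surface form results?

[safde+zorvab]

no segment meets the rule's conditions; no change.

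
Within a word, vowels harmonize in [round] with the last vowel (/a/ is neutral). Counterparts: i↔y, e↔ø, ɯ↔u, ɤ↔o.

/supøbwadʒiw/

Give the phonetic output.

[sɯpebwadʒiw]

/u/ harmonizes with /i/ ([-round]) → [ɯ]
/ø/ harmonizes with /i/ ([-round]) → [e]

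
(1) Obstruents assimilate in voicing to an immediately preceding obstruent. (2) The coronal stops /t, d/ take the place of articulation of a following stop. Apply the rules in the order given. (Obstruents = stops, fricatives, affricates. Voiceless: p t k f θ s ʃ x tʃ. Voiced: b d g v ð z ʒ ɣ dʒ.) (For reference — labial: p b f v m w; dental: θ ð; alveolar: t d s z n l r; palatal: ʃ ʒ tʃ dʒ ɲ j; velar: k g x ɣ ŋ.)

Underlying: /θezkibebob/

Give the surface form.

[θezgibebob]

Rule 1: /k/ after /z/ (voiced) → [g]
After rule 1: θezgibebob
Rule 2: no segment meets the rule's conditions; no change.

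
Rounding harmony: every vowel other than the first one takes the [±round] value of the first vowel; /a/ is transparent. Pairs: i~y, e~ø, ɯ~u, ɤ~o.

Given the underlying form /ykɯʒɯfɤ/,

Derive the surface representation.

[ykuʒufo]

/ɯ/ harmonizes with /y/ ([+round]) → [u]
/ɯ/ harmonizes with /y/ ([+round]) → [u]
/ɤ/ harmonizes with /y/ ([+round]) → [o]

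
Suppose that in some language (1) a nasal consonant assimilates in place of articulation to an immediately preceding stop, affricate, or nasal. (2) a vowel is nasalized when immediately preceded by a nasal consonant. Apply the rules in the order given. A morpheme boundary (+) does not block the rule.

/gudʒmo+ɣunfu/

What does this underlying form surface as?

Rule 1: /m/ after /dʒ/ (palatal) → [ɲ]
After rule 1: gudʒɲo+ɣunfu
Rule 2: /o/ after nasal /ɲ/ → [õ]

[gudʒɲõ+ɣunfu]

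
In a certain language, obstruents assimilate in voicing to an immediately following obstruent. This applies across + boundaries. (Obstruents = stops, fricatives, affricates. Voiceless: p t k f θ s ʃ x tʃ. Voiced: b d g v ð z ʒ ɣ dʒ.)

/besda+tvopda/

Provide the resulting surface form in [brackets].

[bezda+dvobda]

/s/ before /d/ (voiced) → [z]
/t/ before /v/ (voiced) → [d]
/p/ before /d/ (voiced) → [b]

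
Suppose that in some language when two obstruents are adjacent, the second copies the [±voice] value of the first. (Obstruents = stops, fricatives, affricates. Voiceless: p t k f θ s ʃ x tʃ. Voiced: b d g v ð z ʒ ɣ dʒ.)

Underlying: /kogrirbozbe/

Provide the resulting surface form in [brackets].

no segment meets the rule's conditions; no change.

[kogrirbozbe]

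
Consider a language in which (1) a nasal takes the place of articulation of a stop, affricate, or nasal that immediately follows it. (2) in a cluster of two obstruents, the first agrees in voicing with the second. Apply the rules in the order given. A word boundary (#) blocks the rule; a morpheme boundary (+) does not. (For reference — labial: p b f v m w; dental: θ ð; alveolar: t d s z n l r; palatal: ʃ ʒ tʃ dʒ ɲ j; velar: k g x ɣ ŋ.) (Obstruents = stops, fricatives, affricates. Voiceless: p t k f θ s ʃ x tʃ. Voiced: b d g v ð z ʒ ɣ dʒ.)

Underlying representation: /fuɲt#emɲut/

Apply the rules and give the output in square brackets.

[funt#eɲɲut]

Rule 1: /ɲ/ before /t/ (alveolar) → [n]
Rule 1: /m/ before /ɲ/ (palatal) → [ɲ]
After rule 1: funt#eɲɲut
Rule 2: no segment meets the rule's conditions; no change.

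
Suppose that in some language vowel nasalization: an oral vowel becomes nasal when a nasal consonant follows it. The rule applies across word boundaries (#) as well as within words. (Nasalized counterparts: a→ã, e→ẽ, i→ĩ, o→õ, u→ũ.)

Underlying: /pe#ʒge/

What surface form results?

[pe#ʒge]

no segment meets the rule's conditions; no change.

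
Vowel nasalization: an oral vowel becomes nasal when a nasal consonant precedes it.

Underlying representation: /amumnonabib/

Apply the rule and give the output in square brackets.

[amũmnõnãbib]

/u/ after nasal /m/ → [ũ]
/o/ after nasal /n/ → [õ]
/a/ after nasal /n/ → [ã]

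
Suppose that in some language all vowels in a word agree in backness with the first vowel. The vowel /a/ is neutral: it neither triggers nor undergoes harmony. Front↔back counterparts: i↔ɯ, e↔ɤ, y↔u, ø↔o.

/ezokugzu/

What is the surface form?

[ezøkygzy]

/o/ harmonizes with /e/ ([-back]) → [ø]
/u/ harmonizes with /e/ ([-back]) → [y]
/u/ harmonizes with /e/ ([-back]) → [y]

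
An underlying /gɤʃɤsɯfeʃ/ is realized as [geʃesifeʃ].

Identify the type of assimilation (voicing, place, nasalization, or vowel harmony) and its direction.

vowel harmony, regressive

/ɤ/→[e] /ɤ/→[e] /ɯ/→[i].
Vowels agree with the last vowel, so the harmony is regressive.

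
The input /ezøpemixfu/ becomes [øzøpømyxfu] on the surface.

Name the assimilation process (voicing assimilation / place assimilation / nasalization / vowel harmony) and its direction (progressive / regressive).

vowel harmony, regressive

/e/→[ø] /e/→[ø] /i/→[y].
Vowels agree with the last vowel, so the harmony is regressive.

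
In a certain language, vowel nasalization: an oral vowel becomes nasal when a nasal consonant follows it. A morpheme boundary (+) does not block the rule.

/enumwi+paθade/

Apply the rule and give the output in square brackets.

[ẽnũmwi+paθade]

/e/ before nasal /n/ → [ẽ]
/u/ before nasal /m/ → [ũ]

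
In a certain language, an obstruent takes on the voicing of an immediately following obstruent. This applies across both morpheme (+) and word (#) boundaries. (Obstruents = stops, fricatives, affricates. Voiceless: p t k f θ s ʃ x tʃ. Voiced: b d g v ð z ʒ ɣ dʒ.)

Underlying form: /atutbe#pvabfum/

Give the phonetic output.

[atudbe#bvapfum]

/t/ before /b/ (voiced) → [d]
/p/ before /v/ (voiced) → [b]
/b/ before /f/ (voiceless) → [p]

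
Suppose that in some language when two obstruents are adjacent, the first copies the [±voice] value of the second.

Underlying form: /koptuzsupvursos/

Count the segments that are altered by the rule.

/z/ before /s/ (voiceless) → [s]
/p/ before /v/ (voiced) → [b]
2 segments change.

2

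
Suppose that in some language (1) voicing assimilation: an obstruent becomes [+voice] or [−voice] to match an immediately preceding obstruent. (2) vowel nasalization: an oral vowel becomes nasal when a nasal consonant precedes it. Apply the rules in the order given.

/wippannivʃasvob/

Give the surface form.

Rule 1: /ʃ/ after /v/ (voiced) → [ʒ]
Rule 1: /v/ after /s/ (voiceless) → [f]
After rule 1: wippannivʒasfob
Rule 2: /i/ after nasal /n/ → [ĩ]

[wippannĩvʒasfob]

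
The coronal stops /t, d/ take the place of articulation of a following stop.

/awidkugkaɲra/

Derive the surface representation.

[awigkugkaɲra]

/d/ before /k/ (velar) → [g]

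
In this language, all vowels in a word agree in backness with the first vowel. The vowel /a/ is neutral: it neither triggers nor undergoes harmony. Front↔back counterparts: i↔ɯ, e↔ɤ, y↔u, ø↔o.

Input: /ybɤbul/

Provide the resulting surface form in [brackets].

[ybebyl]

/ɤ/ harmonizes with /y/ ([-back]) → [e]
/u/ harmonizes with /y/ ([-back]) → [y]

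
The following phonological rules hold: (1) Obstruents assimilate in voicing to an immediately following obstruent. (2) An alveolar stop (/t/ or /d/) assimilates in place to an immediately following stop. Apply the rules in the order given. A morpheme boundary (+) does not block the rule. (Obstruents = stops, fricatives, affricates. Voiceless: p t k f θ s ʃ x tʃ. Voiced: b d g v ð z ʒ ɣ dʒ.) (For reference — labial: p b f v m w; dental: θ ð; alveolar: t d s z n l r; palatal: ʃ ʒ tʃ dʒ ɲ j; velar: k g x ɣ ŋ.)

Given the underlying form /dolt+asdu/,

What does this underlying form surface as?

Rule 1: /s/ before /d/ (voiced) → [z]
After rule 1: dolt+azdu
Rule 2: no segment meets the rule's conditions; no change.

[dolt+azdu]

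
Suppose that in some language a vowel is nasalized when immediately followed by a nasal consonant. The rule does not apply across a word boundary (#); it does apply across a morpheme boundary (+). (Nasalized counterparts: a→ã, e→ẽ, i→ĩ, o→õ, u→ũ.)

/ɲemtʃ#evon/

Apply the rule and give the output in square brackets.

[ɲẽmtʃ#evõn]

/e/ before nasal /m/ → [ẽ]
/o/ before nasal /n/ → [õ]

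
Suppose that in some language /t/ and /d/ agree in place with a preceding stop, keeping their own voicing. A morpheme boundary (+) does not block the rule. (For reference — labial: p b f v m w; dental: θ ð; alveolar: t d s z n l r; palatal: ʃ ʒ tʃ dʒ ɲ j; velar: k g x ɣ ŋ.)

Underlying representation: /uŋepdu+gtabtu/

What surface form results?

/d/ after /p/ (labial) → [b]
/t/ after /g/ (velar) → [k]
/t/ after /b/ (labial) → [p]

[uŋepbu+gkabpu]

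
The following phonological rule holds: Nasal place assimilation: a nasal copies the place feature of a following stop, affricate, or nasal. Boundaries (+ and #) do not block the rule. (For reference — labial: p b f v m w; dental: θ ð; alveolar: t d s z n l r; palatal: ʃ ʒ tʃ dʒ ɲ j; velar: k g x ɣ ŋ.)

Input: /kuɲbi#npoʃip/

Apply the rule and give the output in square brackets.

[kumbi#mpoʃip]

/ɲ/ before /b/ (labial) → [m]
/n/ before /p/ (labial) → [m]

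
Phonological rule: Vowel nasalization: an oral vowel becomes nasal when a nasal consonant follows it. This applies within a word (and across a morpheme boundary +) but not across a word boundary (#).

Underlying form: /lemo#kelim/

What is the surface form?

[lẽmo#kelĩm]

/e/ before nasal /m/ → [ẽ]
/i/ before nasal /m/ → [ĩ]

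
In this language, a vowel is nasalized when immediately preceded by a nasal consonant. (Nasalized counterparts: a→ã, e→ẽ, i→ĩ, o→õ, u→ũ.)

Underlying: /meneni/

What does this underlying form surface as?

/e/ after nasal /m/ → [ẽ]
/e/ after nasal /n/ → [ẽ]
/i/ after nasal /n/ → [ĩ]

[mẽnẽnĩ]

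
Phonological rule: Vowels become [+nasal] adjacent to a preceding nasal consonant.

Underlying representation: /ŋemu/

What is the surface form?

[ŋẽmũ]

/e/ after nasal /ŋ/ → [ẽ]
/u/ after nasal /m/ → [ũ]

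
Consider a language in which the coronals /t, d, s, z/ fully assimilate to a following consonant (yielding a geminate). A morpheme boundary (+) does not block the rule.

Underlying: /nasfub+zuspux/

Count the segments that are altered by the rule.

/s/ before /f/ → [f] (total assimilation)
/s/ before /p/ → [p] (total assimilation)
2 segments change.

2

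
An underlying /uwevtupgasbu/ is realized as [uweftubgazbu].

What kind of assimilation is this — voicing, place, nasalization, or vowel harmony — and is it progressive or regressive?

voicing assimilation, regressive

/v/→[f] /p/→[b] /s/→[z].
Each target copies a feature from the following segment, so the direction is regressive.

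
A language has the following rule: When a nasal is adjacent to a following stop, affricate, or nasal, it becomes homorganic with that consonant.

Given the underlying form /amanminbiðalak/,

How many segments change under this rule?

/n/ before /m/ (labial) → [m]
/n/ before /b/ (labial) → [m]
2 segments change.

2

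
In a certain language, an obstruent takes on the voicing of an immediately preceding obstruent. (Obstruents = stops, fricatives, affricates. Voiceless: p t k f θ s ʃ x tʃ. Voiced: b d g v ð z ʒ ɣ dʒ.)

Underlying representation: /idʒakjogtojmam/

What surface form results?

/t/ after /g/ (voiced) → [d]

[idʒakjogdojmam]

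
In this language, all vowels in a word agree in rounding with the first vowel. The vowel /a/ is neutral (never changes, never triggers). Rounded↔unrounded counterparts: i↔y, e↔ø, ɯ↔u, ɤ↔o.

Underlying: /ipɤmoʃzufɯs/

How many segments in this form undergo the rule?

/o/ harmonizes with /i/ ([-round]) → [ɤ]
/u/ harmonizes with /i/ ([-round]) → [ɯ]
2 segments change.

2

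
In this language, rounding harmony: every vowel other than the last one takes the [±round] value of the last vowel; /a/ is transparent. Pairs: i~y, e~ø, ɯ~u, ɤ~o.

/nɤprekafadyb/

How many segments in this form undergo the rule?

2

/ɤ/ harmonizes with /y/ ([+round]) → [o]
/e/ harmonizes with /y/ ([+round]) → [ø]
2 segments change.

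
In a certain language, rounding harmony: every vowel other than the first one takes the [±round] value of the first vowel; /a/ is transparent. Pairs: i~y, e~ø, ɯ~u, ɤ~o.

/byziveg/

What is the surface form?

/i/ harmonizes with /y/ ([+round]) → [y]
/e/ harmonizes with /y/ ([+round]) → [ø]

[byzyvøg]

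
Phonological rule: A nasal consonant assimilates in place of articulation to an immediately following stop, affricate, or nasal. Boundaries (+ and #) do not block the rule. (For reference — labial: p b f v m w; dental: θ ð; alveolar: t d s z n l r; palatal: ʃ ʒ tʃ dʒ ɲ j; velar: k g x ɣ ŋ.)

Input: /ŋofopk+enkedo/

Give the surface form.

[ŋofopk+eŋkedo]

/n/ before /k/ (velar) → [ŋ]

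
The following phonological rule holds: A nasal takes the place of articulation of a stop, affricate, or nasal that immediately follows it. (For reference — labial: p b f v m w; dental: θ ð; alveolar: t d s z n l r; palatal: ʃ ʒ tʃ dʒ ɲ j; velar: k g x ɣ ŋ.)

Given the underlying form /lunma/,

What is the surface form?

[lumma]

/n/ before /m/ (labial) → [m]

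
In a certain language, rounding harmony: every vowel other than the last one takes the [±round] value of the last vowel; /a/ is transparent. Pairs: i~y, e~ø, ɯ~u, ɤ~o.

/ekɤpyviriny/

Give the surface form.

/e/ harmonizes with /y/ ([+round]) → [ø]
/ɤ/ harmonizes with /y/ ([+round]) → [o]
/i/ harmonizes with /y/ ([+round]) → [y]
/i/ harmonizes with /y/ ([+round]) → [y]

[økopyvyryny]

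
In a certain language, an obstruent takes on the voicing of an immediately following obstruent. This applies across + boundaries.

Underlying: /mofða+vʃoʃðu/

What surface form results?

/f/ before /ð/ (voiced) → [v]
/v/ before /ʃ/ (voiceless) → [f]
/ʃ/ before /ð/ (voiced) → [ʒ]

[movða+fʃoʒðu]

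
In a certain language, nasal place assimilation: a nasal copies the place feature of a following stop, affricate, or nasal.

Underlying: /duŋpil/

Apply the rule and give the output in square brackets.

/ŋ/ before /p/ (labial) → [m]

[dumpil]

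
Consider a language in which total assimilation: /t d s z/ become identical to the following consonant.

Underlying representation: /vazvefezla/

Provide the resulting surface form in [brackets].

[vavvefella]

/z/ before /v/ → [v] (total assimilation)
/z/ before /l/ → [l] (total assimilation)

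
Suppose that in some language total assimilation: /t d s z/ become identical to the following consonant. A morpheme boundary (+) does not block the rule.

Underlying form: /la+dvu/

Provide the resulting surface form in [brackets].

[la+vvu]

/d/ before /v/ → [v] (total assimilation)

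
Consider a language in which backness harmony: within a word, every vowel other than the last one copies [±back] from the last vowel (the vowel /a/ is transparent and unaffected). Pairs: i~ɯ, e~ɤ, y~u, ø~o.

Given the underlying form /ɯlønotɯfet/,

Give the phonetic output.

/ɯ/ harmonizes with /e/ ([-back]) → [i]
/o/ harmonizes with /e/ ([-back]) → [ø]
/ɯ/ harmonizes with /e/ ([-back]) → [i]

[ilønøtifet]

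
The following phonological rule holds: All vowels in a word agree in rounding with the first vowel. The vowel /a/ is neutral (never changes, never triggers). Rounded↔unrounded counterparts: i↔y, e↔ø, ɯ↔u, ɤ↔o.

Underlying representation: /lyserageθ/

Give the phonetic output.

/e/ harmonizes with /y/ ([+round]) → [ø]
/e/ harmonizes with /y/ ([+round]) → [ø]

[lysøragøθ]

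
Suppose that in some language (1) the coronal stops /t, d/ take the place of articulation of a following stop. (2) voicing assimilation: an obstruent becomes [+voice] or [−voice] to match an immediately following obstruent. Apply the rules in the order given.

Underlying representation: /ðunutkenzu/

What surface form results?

Rule 1: /t/ before /k/ (velar) → [k]
After rule 1: ðunukkenzu
Rule 2: no segment meets the rule's conditions; no change.

[ðunukkenzu]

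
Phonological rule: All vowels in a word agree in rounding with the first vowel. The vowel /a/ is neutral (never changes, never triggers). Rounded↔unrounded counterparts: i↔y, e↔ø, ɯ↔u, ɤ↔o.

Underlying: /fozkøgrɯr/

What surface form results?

[fozkøgrur]

/ɯ/ harmonizes with /o/ ([+round]) → [u]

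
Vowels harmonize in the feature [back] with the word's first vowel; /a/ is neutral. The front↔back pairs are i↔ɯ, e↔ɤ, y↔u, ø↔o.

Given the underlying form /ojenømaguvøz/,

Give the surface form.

/e/ harmonizes with /o/ ([+back]) → [ɤ]
/ø/ harmonizes with /o/ ([+back]) → [o]
/ø/ harmonizes with /o/ ([+back]) → [o]

[ojɤnomaguvoz]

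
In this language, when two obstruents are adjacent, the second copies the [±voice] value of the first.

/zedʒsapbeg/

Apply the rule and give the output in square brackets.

/s/ after /dʒ/ (voiced) → [z]
/b/ after /p/ (voiceless) → [p]

[zedʒzappeg]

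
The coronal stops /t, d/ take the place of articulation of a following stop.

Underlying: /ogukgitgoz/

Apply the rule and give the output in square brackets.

/t/ before /g/ (velar) → [k]

[ogukgikgoz]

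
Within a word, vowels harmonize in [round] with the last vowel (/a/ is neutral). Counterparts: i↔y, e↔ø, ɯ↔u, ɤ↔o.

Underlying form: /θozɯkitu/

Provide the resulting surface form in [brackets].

[θozukytu]

/ɯ/ harmonizes with /u/ ([+round]) → [u]
/i/ harmonizes with /u/ ([+round]) → [y]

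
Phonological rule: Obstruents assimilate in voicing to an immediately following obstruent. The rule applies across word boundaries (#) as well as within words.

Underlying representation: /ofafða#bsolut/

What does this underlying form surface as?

[ofavða#psolut]

/f/ before /ð/ (voiced) → [v]
/b/ before /s/ (voiceless) → [p]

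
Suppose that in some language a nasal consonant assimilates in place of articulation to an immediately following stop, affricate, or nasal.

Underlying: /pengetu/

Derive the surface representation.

[peŋgetu]

/n/ before /g/ (velar) → [ŋ]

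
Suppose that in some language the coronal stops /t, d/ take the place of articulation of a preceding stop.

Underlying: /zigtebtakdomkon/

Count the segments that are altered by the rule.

3

/t/ after /g/ (velar) → [k]
/t/ after /b/ (labial) → [p]
/d/ after /k/ (velar) → [g]
3 segments change.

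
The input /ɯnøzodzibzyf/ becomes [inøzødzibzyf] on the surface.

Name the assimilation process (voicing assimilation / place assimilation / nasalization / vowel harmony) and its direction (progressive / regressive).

/ɯ/→[i] /o/→[ø].
Vowels agree with the last vowel, so the harmony is regressive.

vowel harmony, regressive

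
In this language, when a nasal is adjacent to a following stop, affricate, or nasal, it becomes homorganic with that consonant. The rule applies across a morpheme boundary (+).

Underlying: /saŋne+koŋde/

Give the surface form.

/ŋ/ before /n/ (alveolar) → [n]
/ŋ/ before /d/ (alveolar) → [n]

[sanne+konde]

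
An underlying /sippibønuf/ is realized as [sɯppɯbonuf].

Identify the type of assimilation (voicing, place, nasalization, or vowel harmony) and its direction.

vowel harmony, regressive

/i/→[ɯ] /i/→[ɯ] /ø/→[o].
Vowels agree with the last vowel, so the harmony is regressive.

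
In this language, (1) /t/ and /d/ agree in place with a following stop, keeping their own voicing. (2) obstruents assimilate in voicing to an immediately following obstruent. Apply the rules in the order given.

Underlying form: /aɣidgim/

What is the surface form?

[aɣiggim]

Rule 1: /d/ before /g/ (velar) → [g]
After rule 1: aɣiggim
Rule 2: no segment meets the rule's conditions; no change.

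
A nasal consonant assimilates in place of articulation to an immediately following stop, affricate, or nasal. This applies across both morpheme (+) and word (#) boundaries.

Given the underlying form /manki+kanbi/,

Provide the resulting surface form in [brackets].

[maŋki+kambi]

/n/ before /k/ (velar) → [ŋ]
/n/ before /b/ (labial) → [m]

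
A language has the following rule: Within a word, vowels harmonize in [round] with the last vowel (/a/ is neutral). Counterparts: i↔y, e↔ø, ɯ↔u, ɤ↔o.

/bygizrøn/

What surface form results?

/i/ harmonizes with /ø/ ([+round]) → [y]

[bygyzrøn]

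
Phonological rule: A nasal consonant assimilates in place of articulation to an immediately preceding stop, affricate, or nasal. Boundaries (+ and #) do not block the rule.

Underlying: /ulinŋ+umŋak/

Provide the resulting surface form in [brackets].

[ulinn+ummak]

/ŋ/ after /n/ (alveolar) → [n]
/ŋ/ after /m/ (labial) → [m]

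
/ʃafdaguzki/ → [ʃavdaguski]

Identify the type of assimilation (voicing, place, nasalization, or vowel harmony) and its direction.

/f/→[v] /z/→[s].
Each target copies a feature from the following segment, so the direction is regressive.

voicing assimilation, regressive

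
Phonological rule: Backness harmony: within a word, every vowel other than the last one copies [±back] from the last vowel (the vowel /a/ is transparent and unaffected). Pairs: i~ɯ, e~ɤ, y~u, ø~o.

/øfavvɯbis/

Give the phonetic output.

/ɯ/ harmonizes with /i/ ([-back]) → [i]

[øfavvibis]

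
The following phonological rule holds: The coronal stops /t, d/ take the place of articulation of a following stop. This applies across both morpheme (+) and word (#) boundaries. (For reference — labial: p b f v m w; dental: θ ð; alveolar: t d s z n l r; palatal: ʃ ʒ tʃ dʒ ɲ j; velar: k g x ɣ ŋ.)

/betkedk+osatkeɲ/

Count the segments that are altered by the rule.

3

/t/ before /k/ (velar) → [k]
/d/ before /k/ (velar) → [g]
/t/ before /k/ (velar) → [k]
3 segments change.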